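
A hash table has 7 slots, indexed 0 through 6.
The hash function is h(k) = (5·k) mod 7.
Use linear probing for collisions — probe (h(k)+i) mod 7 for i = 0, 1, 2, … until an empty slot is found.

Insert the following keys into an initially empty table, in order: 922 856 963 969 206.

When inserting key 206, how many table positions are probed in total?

2

922: h=4 => slot 4
856: h=3 => slot 3
963: h=6 => slot 6
969: h=1 => slot 1
206: h=1, probe 1,2 => slot 2
Table: [∅, 969, 206, 856, 922, ∅, 963]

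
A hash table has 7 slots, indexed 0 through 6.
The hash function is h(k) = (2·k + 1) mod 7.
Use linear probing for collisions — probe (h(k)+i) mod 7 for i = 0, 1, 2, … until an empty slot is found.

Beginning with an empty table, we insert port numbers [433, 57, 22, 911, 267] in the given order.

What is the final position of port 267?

0

Insert 433: h=6, slot 6 empty -> index 6.
Insert 57: h=3, slot 3 empty -> index 3.
Insert 22: h=3, slot 3 occupied -> index 4.
Insert 911: h=3, slots 3,4 occupied -> index 5.
Insert 267: h=3, slots 3,4,5,6 occupied -> index 0.
Table: [267, —, —, 57, 22, 911, 433]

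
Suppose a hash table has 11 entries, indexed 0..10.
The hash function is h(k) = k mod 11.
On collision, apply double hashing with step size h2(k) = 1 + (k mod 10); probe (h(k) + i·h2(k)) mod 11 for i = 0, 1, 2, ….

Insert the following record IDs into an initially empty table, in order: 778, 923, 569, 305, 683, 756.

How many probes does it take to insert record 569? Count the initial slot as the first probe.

778: h=8 -> slot 8
923: h=10 -> slot 10
569: h=8, h2=10, probe 8,7 -> slot 7
305: h=8, h2=6, probe 8,3 -> slot 3
683: h=1 -> slot 1
756: h=8, h2=7, probe 8,4 -> slot 4
Table: [_, 683, _, 305, 756, _, _, 569, 778, _, 923]

2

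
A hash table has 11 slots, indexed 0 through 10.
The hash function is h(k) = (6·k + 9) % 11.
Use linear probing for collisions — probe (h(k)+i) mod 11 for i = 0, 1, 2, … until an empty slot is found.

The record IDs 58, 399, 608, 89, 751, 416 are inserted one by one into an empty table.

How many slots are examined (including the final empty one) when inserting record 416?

2

Insert 58: h=5, slot 5 empty → index 5.
Insert 399: h=5, slot 5 occupied → index 6.
Insert 608: h=5, slots 5,6 occupied → index 7.
Insert 89: h=4, slot 4 empty → index 4.
Insert 751: h=5, slots 5,6,7 occupied → index 8.
Insert 416: h=8, slot 8 occupied → index 9.
Table: [—, —, —, —, 89, 58, 399, 608, 751, 416, —]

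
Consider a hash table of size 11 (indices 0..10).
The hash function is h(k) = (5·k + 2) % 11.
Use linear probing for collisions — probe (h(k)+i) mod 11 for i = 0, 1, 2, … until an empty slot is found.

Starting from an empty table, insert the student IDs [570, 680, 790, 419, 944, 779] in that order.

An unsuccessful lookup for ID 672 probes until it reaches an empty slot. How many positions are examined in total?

Insert 570: h=3, slot 3 empty => index 3.
Insert 680: h=3, slot 3 occupied => index 4.
Insert 790: h=3, slots 3,4 occupied => index 5.
Insert 419: h=7, slot 7 empty => index 7.
Insert 944: h=3, slots 3,4,5 occupied => index 6.
Insert 779: h=3, slots 3,4,5,6,7 occupied => index 8.
Table: [., ., ., 570, 680, 790, 944, 419, 779, ., .]
Lookup 672: h=7, probe 7,8,9 → slot 9 empty, not found.

3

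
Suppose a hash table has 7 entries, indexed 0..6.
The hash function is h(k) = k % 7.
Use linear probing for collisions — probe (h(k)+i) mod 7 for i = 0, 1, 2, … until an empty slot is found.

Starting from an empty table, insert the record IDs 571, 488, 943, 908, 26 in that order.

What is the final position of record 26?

571 hashes to 4; slot 4 is free → place at 4.
488 hashes to 5; slot 5 is free → place at 5.
943 hashes to 5; 5 taken → place at 6.
908 hashes to 5; 5,6 taken → place at 0.
26 hashes to 5; 5,6,0 taken → place at 1.
Table: [908, 26, -, -, 571, 488, 943]

1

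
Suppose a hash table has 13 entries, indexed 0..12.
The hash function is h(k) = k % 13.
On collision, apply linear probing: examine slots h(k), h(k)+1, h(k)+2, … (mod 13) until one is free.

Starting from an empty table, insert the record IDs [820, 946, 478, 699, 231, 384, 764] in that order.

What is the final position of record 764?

820: h=1 -> slot 1
946: h=10 -> slot 10
478: h=10, probe 10,11 -> slot 11
699: h=10, probe 10,11,12 -> slot 12
231: h=10, probe 10,11,12,0 -> slot 0
384: h=7 -> slot 7
764: h=10, probe 10,11,12,0,1,2 -> slot 2
Table: [231, 820, 764, ∅, ∅, ∅, ∅, 384, ∅, ∅, 946, 478, 699]

2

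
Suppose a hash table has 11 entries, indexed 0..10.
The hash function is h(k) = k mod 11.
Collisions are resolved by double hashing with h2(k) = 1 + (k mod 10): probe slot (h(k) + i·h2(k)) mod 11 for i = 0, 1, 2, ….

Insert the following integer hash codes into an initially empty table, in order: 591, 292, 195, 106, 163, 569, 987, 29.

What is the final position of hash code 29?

591 hashes to 8; slot 8 is free => place at 8.
292 hashes to 6; slot 6 is free => place at 6.
195 hashes to 8, h2=6; 8 taken => place at 3.
106 hashes to 7; slot 7 is free => place at 7.
163 hashes to 9; slot 9 is free => place at 9.
569 hashes to 8, h2=10; 8,7,6 taken => place at 5.
987 hashes to 8, h2=8; 8,5 taken => place at 2.
29 hashes to 7, h2=10; 7,6,5 taken => place at 4.
Table: [∅, ∅, 987, 195, 29, 569, 292, 106, 591, 163, ∅]

4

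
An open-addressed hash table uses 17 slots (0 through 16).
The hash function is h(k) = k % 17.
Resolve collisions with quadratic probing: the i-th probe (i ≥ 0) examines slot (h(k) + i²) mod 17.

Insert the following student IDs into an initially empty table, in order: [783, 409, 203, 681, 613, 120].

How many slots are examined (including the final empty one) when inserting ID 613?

4

783: h=1 -> slot 1
409: h=1, probe 1,2 -> slot 2
203: h=16 -> slot 16
681: h=1, probe 1,2,5 -> slot 5
613: h=1, probe 1,2,5,10 -> slot 10
120: h=1, probe 1,2,5,10,0 -> slot 0
Table: [120, 783, 409, —, —, 681, —, —, —, —, 613, —, —, —, —, —, 203]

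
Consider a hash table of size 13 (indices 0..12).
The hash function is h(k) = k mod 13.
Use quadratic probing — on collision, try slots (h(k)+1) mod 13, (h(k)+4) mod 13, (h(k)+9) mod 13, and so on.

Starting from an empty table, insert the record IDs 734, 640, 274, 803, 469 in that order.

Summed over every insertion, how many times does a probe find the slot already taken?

734: h=6 → slot 6
640: h=3 → slot 3
274: h=1 → slot 1
803: h=10 → slot 10
469: h=1, probe 1,2 → slot 2
Table: [∅, 274, 469, 640, ∅, ∅, 734, ∅, ∅, ∅, 803, ∅, ∅]

1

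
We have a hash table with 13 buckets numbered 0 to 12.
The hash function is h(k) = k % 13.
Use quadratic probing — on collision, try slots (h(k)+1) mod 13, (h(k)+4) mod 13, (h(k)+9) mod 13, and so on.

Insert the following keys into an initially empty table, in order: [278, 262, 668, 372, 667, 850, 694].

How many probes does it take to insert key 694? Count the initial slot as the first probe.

4

Insert 278: h=5, slot 5 empty -> index 5.
Insert 262: h=2, slot 2 empty -> index 2.
Insert 668: h=5, slot 5 occupied -> index 6.
Insert 372: h=8, slot 8 empty -> index 8.
Insert 667: h=4, slot 4 empty -> index 4.
Insert 850: h=5, slots 5,6 occupied -> index 9.
Insert 694: h=5, slots 5,6,9 occupied -> index 1.
Table: [∅, 694, 262, ∅, 667, 278, 668, ∅, 372, 850, ∅, ∅, ∅]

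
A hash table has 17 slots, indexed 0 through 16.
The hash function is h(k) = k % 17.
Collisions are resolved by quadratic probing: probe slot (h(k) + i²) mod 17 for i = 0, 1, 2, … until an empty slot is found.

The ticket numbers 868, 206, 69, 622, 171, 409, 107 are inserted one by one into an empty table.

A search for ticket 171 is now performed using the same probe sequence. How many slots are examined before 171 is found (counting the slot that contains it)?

Insert 868: h=1, slot 1 empty → index 1.
Insert 206: h=2, slot 2 empty → index 2.
Insert 69: h=1, slots 1,2 occupied → index 5.
Insert 622: h=10, slot 10 empty → index 10.
Insert 171: h=1, slots 1,2,5,10 occupied → index 0.
Insert 409: h=1, slots 1,2,5,10,0 occupied → index 9.
Insert 107: h=5, slot 5 occupied → index 6.
Table: [171, 868, 206, —, —, 69, 107, —, —, 409, 622, —, —, —, —, —, —]
Lookup 171: h=1, probe 1,2,5,10,0 → found at 0.

5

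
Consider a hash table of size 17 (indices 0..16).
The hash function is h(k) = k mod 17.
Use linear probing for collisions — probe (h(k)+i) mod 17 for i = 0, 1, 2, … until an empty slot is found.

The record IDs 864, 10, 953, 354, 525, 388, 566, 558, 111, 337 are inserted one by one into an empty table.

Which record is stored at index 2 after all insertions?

558

Insert 864: h=14, slot 14 empty -> index 14.
Insert 10: h=10, slot 10 empty -> index 10.
Insert 953: h=1, slot 1 empty -> index 1.
Insert 354: h=14, slot 14 occupied -> index 15.
Insert 525: h=15, slot 15 occupied -> index 16.
Insert 388: h=14, slots 14,15,16 occupied -> index 0.
Insert 566: h=5, slot 5 empty -> index 5.
Insert 558: h=14, slots 14,15,16,0,1 occupied -> index 2.
Insert 111: h=9, slot 9 empty -> index 9.
Insert 337: h=14, slots 14,15,16,0,1,2 occupied -> index 3.
Table: [388, 953, 558, 337, -, 566, -, -, -, 111, 10, -, -, -, 864, 354, 525]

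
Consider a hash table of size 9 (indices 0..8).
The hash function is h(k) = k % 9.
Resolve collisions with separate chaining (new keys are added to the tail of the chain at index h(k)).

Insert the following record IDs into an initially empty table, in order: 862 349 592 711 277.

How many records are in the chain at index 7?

Insert 862: h=7, bucket 7 empty -> new chain.
Insert 349: h=7, bucket 7 nonempty -> append to chain.
Insert 592: h=7, bucket 7 nonempty -> append to chain.
Insert 711: h=0, bucket 0 empty -> new chain.
Insert 277: h=7, bucket 7 nonempty -> append to chain.
Final buckets:
0: 711
1: _
2: _
3: _
4: _
5: _
6: _
7: 862 -> 349 -> 592 -> 277
8: _

4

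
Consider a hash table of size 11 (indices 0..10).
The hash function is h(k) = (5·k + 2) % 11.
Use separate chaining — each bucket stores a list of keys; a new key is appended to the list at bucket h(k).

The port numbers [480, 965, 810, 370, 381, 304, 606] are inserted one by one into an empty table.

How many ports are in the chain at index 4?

Insert 480: h=4, bucket 4 empty → new chain.
Insert 965: h=9, bucket 9 empty → new chain.
Insert 810: h=4, bucket 4 nonempty → append to chain.
Insert 370: h=4, bucket 4 nonempty → append to chain.
Insert 381: h=4, bucket 4 nonempty → append to chain.
Insert 304: h=4, bucket 4 nonempty → append to chain.
Insert 606: h=7, bucket 7 empty → new chain.
Final buckets:
0: -
1: -
2: -
3: -
4: 480 -> 810 -> 370 -> 381 -> 304
5: -
6: -
7: 606
8: -
9: 965
10: -

5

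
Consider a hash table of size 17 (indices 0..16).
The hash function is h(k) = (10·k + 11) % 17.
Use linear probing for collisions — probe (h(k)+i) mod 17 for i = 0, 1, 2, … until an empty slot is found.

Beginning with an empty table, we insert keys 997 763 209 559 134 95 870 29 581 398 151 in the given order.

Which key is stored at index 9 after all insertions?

997 hashes to 2; slot 2 is free → place at 2.
763 hashes to 8; slot 8 is free → place at 8.
209 hashes to 10; slot 10 is free → place at 10.
559 hashes to 8; 8 taken → place at 9.
134 hashes to 8; 8,9,10 taken → place at 11.
95 hashes to 9; 9,10,11 taken → place at 12.
870 hashes to 7; slot 7 is free → place at 7.
29 hashes to 12; 12 taken → place at 13.
581 hashes to 7; 7,8,9,10,11,12,13 taken → place at 14.
398 hashes to 13; 13,14 taken → place at 15.
151 hashes to 8; 8,9,10,11,12,13,14,15 taken → place at 16.
Table: [—, —, 997, —, —, —, —, 870, 763, 559, 209, 134, 95, 29, 581, 398, 151]

559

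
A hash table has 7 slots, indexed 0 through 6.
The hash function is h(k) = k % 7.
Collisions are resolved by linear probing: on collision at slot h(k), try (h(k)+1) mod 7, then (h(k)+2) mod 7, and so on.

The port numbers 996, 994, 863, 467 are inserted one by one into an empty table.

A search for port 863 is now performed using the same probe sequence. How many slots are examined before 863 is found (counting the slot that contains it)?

996 hashes to 2; slot 2 is free => place at 2.
994 hashes to 0; slot 0 is free => place at 0.
863 hashes to 2; 2 taken => place at 3.
467 hashes to 5; slot 5 is free => place at 5.
Table: [994, _, 996, 863, _, 467, _]
Lookup 863: h=2, probe 2,3 → found at 3.

2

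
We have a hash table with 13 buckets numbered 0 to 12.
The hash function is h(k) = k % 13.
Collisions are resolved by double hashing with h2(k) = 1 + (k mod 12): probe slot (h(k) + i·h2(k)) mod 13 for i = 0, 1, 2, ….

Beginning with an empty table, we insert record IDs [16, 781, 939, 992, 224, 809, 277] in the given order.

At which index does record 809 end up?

16 hashes to 3; slot 3 is free => place at 3.
781 hashes to 1; slot 1 is free => place at 1.
939 hashes to 3, h2=4; 3 taken => place at 7.
992 hashes to 4; slot 4 is free => place at 4.
224 hashes to 3, h2=9; 3 taken => place at 12.
809 hashes to 3, h2=6; 3 taken => place at 9.
277 hashes to 4, h2=2; 4 taken => place at 6.
Table: [., 781, ., 16, 992, ., 277, 939, ., 809, ., ., 224]

9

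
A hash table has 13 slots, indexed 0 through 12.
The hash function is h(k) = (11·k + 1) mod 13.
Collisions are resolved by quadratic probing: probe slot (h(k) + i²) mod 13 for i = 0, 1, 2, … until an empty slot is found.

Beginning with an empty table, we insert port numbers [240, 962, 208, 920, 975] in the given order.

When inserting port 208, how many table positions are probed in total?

240 hashes to 2; slot 2 is free -> place at 2.
962 hashes to 1; slot 1 is free -> place at 1.
208 hashes to 1; 1,2 taken -> place at 5.
920 hashes to 7; slot 7 is free -> place at 7.
975 hashes to 1; 1,2,5 taken -> place at 10.
Table: [., 962, 240, ., ., 208, ., 920, ., ., 975, ., .]

3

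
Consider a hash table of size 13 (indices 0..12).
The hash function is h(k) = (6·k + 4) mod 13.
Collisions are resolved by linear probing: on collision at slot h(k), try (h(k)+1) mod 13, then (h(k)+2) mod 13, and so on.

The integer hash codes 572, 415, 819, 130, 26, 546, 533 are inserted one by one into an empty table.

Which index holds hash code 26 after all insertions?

7

Insert 572: h=4, slot 4 empty → index 4.
Insert 415: h=11, slot 11 empty → index 11.
Insert 819: h=4, slot 4 occupied → index 5.
Insert 130: h=4, slots 4,5 occupied → index 6.
Insert 26: h=4, slots 4,5,6 occupied → index 7.
Insert 546: h=4, slots 4,5,6,7 occupied → index 8.
Insert 533: h=4, slots 4,5,6,7,8 occupied → index 9.
Table: [., ., ., ., 572, 819, 130, 26, 546, 533, ., 415, .]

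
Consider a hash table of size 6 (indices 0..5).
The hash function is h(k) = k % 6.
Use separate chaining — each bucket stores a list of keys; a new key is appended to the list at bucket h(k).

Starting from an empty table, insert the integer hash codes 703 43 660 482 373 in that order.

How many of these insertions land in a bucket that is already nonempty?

2

703 → bucket 1
43 → bucket 1 (collision)
660 → bucket 0
482 → bucket 2
373 → bucket 1 (collision)
Final buckets:
0: 660
1: 703 -> 43 -> 373
2: 482
3: —
4: —
5: —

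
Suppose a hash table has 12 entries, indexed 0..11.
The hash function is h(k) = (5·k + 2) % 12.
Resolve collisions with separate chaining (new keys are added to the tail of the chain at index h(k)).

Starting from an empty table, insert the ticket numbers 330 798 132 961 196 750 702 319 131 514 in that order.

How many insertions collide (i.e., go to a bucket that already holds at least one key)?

3

330 -> bucket 8
798 -> bucket 8 (collision)
132 -> bucket 2
961 -> bucket 7
196 -> bucket 10
750 -> bucket 8 (collision)
702 -> bucket 8 (collision)
319 -> bucket 1
131 -> bucket 9
514 -> bucket 4
Final buckets:
0: _
1: 319
2: 132
3: _
4: 514
5: _
6: _
7: 961
8: 330 -> 798 -> 750 -> 702
9: 131
10: 196
11: _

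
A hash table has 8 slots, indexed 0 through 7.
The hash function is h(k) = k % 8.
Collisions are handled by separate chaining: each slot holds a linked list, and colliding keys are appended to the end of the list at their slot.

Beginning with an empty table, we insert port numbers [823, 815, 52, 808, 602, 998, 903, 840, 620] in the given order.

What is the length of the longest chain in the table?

Insert 823: h=7, bucket 7 empty → new chain.
Insert 815: h=7, bucket 7 nonempty → append to chain.
Insert 52: h=4, bucket 4 empty → new chain.
Insert 808: h=0, bucket 0 empty → new chain.
Insert 602: h=2, bucket 2 empty → new chain.
Insert 998: h=6, bucket 6 empty → new chain.
Insert 903: h=7, bucket 7 nonempty → append to chain.
Insert 840: h=0, bucket 0 nonempty → append to chain.
Insert 620: h=4, bucket 4 nonempty → append to chain.
Final buckets:
0: 808 -> 840
1: —
2: 602
3: —
4: 52 -> 620
5: —
6: 998
7: 823 -> 815 -> 903

3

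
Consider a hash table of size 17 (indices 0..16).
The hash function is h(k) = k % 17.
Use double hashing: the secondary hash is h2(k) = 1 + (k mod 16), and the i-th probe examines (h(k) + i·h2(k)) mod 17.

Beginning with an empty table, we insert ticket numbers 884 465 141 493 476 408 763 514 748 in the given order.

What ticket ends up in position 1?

748

884: h=0 -> slot 0
465: h=6 -> slot 6
141: h=5 -> slot 5
493: h=0, h2=14, probe 0,14 -> slot 14
476: h=0, h2=13, probe 0,13 -> slot 13
408: h=0, h2=9, probe 0,9 -> slot 9
763: h=15 -> slot 15
514: h=4 -> slot 4
748: h=0, h2=13, probe 0,13,9,5,1 -> slot 1
Table: [884, 748, _, _, 514, 141, 465, _, _, 408, _, _, _, 476, 493, 763, _]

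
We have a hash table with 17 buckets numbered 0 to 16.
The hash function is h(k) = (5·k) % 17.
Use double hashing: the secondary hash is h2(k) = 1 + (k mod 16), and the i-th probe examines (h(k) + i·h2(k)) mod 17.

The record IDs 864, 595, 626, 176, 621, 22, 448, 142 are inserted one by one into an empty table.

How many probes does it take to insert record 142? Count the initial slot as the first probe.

864 hashes to 2; slot 2 is free → place at 2.
595 hashes to 0; slot 0 is free → place at 0.
626 hashes to 2, h2=3; 2 taken → place at 5.
176 hashes to 13; slot 13 is free → place at 13.
621 hashes to 11; slot 11 is free → place at 11.
22 hashes to 8; slot 8 is free → place at 8.
448 hashes to 13, h2=1; 13 taken → place at 14.
142 hashes to 13, h2=15; 13,11 taken → place at 9.
Table: [595, -, 864, -, -, 626, -, -, 22, 142, -, 621, -, 176, 448, -, -]

3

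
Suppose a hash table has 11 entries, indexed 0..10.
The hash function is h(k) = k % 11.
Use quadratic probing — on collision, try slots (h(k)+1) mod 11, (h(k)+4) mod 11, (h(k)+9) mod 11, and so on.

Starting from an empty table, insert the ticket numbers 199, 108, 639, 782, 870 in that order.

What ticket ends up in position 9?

Insert 199: h=1, slot 1 empty => index 1.
Insert 108: h=9, slot 9 empty => index 9.
Insert 639: h=1, slot 1 occupied => index 2.
Insert 782: h=1, slots 1,2 occupied => index 5.
Insert 870: h=1, slots 1,2,5 occupied => index 10.
Table: [∅, 199, 639, ∅, ∅, 782, ∅, ∅, ∅, 108, 870]

108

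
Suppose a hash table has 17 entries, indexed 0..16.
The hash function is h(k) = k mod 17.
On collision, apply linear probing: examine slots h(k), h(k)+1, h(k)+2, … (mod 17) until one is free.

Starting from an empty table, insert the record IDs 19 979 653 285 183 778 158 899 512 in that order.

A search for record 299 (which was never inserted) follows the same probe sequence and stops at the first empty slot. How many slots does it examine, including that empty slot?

2

Insert 19: h=2, slot 2 empty -> index 2.
Insert 979: h=10, slot 10 empty -> index 10.
Insert 653: h=7, slot 7 empty -> index 7.
Insert 285: h=13, slot 13 empty -> index 13.
Insert 183: h=13, slot 13 occupied -> index 14.
Insert 778: h=13, slots 13,14 occupied -> index 15.
Insert 158: h=5, slot 5 empty -> index 5.
Insert 899: h=15, slot 15 occupied -> index 16.
Insert 512: h=2, slot 2 occupied -> index 3.
Table: [., ., 19, 512, ., 158, ., 653, ., ., 979, ., ., 285, 183, 778, 899]
Lookup 299: h=10, probe 10,11 → slot 11 empty, not found.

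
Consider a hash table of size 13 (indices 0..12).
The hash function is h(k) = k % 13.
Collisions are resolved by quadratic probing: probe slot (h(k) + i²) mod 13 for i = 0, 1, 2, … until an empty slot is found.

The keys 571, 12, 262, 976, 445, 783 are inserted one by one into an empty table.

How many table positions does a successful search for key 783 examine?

Insert 571: h=12, slot 12 empty => index 12.
Insert 12: h=12, slot 12 occupied => index 0.
Insert 262: h=2, slot 2 empty => index 2.
Insert 976: h=1, slot 1 empty => index 1.
Insert 445: h=3, slot 3 empty => index 3.
Insert 783: h=3, slot 3 occupied => index 4.
Table: [12, 976, 262, 445, 783, ∅, ∅, ∅, ∅, ∅, ∅, ∅, 571]
Lookup 783: h=3, probe 3,4 → found at 4.

2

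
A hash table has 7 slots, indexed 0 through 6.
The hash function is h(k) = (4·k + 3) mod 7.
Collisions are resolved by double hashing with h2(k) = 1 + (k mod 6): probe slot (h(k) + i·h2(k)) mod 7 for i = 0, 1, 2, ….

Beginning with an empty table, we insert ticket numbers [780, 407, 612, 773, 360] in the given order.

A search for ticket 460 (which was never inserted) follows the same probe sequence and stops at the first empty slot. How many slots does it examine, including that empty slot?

3

780: h=1 => slot 1
407: h=0 => slot 0
612: h=1, h2=1, probe 1,2 => slot 2
773: h=1, h2=6, probe 1,0,6 => slot 6
360: h=1, h2=1, probe 1,2,3 => slot 3
Table: [407, 780, 612, 360, ., ., 773]
Lookup 460: h=2, h2=5, probe 2,0,5 → slot 5 empty, not found.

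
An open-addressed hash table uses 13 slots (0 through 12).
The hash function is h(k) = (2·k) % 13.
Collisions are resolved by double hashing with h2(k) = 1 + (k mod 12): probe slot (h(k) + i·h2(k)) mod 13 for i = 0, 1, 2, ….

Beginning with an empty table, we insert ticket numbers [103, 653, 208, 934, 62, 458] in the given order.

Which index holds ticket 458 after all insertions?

12

103 hashes to 11; slot 11 is free → place at 11.
653 hashes to 6; slot 6 is free → place at 6.
208 hashes to 0; slot 0 is free → place at 0.
934 hashes to 9; slot 9 is free → place at 9.
62 hashes to 7; slot 7 is free → place at 7.
458 hashes to 6, h2=3; 6,9 taken → place at 12.
Table: [208, _, _, _, _, _, 653, 62, _, 934, _, 103, 458]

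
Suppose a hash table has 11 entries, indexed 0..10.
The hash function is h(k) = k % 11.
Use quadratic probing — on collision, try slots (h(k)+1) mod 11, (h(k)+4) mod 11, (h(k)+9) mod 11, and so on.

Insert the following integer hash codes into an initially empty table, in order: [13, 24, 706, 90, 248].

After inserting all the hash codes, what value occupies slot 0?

13: h=2 => slot 2
24: h=2, probe 2,3 => slot 3
706: h=2, probe 2,3,6 => slot 6
90: h=2, probe 2,3,6,0 => slot 0
248: h=6, probe 6,7 => slot 7
Table: [90, _, 13, 24, _, _, 706, 248, _, _, _]

90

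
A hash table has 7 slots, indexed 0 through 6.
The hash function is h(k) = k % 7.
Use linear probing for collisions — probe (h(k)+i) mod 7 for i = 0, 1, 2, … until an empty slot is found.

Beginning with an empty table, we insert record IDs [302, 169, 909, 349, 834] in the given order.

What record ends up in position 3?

834

302 hashes to 1; slot 1 is free → place at 1.
169 hashes to 1; 1 taken → place at 2.
909 hashes to 6; slot 6 is free → place at 6.
349 hashes to 6; 6 taken → place at 0.
834 hashes to 1; 1,2 taken → place at 3.
Table: [349, 302, 169, 834, —, —, 909]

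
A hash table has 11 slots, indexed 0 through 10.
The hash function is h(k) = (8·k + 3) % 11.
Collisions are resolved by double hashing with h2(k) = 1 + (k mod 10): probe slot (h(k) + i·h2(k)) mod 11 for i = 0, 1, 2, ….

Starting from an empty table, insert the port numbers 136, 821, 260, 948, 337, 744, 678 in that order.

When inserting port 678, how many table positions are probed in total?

136: h=2 → slot 2
821: h=4 → slot 4
260: h=4, h2=1, probe 4,5 → slot 5
948: h=8 → slot 8
337: h=4, h2=8, probe 4,1 → slot 1
744: h=4, h2=5, probe 4,9 → slot 9
678: h=4, h2=9, probe 4,2,0 → slot 0
Table: [678, 337, 136, ., 821, 260, ., ., 948, 744, .]

3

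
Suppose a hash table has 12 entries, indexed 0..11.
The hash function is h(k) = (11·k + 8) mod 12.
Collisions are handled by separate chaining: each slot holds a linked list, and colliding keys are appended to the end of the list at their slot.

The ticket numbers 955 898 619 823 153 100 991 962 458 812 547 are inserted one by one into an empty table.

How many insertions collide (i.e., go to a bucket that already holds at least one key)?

5

955 → bucket 1
898 → bucket 10
619 → bucket 1 (collision)
823 → bucket 1 (collision)
153 → bucket 11
100 → bucket 4
991 → bucket 1 (collision)
962 → bucket 6
458 → bucket 6 (collision)
812 → bucket 0
547 → bucket 1 (collision)
Final buckets:
0: 812
1: 955 -> 619 -> 823 -> 991 -> 547
2: -
3: -
4: 100
5: -
6: 962 -> 458
7: -
8: -
9: -
10: 898
11: 153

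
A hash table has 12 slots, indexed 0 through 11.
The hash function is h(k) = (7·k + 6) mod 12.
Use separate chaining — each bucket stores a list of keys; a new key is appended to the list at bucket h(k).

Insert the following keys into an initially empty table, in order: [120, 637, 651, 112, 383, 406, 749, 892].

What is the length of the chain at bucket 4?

1

Insert 120: h=6, bucket 6 empty -> new chain.
Insert 637: h=1, bucket 1 empty -> new chain.
Insert 651: h=3, bucket 3 empty -> new chain.
Insert 112: h=10, bucket 10 empty -> new chain.
Insert 383: h=11, bucket 11 empty -> new chain.
Insert 406: h=4, bucket 4 empty -> new chain.
Insert 749: h=5, bucket 5 empty -> new chain.
Insert 892: h=10, bucket 10 nonempty -> append to chain.
Final buckets:
0: —
1: 637
2: —
3: 651
4: 406
5: 749
6: 120
7: —
8: —
9: —
10: 112 -> 892
11: 383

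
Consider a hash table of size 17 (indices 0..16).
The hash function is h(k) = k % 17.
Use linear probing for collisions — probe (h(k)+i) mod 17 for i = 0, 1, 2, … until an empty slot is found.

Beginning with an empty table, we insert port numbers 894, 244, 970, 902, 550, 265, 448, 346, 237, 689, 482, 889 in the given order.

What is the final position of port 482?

894 hashes to 10; slot 10 is free => place at 10.
244 hashes to 6; slot 6 is free => place at 6.
970 hashes to 1; slot 1 is free => place at 1.
902 hashes to 1; 1 taken => place at 2.
550 hashes to 6; 6 taken => place at 7.
265 hashes to 10; 10 taken => place at 11.
448 hashes to 6; 6,7 taken => place at 8.
346 hashes to 6; 6,7,8 taken => place at 9.
237 hashes to 16; slot 16 is free => place at 16.
689 hashes to 9; 9,10,11 taken => place at 12.
482 hashes to 6; 6,7,8,9,10,11,12 taken => place at 13.
889 hashes to 5; slot 5 is free => place at 5.
Table: [., 970, 902, ., ., 889, 244, 550, 448, 346, 894, 265, 689, 482, ., ., 237]

13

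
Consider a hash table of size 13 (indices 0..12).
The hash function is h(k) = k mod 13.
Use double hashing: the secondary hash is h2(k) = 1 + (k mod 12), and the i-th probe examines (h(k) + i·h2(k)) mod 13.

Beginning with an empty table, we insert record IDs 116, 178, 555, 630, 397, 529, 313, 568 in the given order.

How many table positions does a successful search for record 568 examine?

5

Insert 116: h=12, slot 12 empty -> index 12.
Insert 178: h=9, slot 9 empty -> index 9.
Insert 555: h=9, h2=4, slot 9 occupied -> index 0.
Insert 630: h=6, slot 6 empty -> index 6.
Insert 397: h=7, slot 7 empty -> index 7.
Insert 529: h=9, h2=2, slot 9 occupied -> index 11.
Insert 313: h=1, slot 1 empty -> index 1.
Insert 568: h=9, h2=5, slots 9,1,6,11 occupied -> index 3.
Table: [555, 313, —, 568, —, —, 630, 397, —, 178, —, 529, 116]
Lookup 568: h=9, h2=5, probe 9,1,6,11,3 → found at 3.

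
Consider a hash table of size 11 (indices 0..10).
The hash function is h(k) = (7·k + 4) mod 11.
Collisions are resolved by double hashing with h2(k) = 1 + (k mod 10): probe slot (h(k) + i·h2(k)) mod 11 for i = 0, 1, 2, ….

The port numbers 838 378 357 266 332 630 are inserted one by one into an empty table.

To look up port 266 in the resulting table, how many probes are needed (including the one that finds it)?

2

838 hashes to 7; slot 7 is free => place at 7.
378 hashes to 10; slot 10 is free => place at 10.
357 hashes to 6; slot 6 is free => place at 6.
266 hashes to 7, h2=7; 7 taken => place at 3.
332 hashes to 7, h2=3; 7,10 taken => place at 2.
630 hashes to 3, h2=1; 3 taken => place at 4.
Table: [∅, ∅, 332, 266, 630, ∅, 357, 838, ∅, ∅, 378]
Lookup 266: h=7, h2=7, probe 7,3 → found at 3.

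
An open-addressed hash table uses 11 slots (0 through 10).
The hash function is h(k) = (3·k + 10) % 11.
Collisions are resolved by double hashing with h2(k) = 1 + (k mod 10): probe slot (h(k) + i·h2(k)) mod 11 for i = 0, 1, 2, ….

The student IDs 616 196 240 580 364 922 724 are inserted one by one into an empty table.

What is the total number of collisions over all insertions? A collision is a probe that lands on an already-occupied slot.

Insert 616: h=10, slot 10 empty -> index 10.
Insert 196: h=4, slot 4 empty -> index 4.
Insert 240: h=4, h2=1, slot 4 occupied -> index 5.
Insert 580: h=1, slot 1 empty -> index 1.
Insert 364: h=2, slot 2 empty -> index 2.
Insert 922: h=4, h2=3, slot 4 occupied -> index 7.
Insert 724: h=4, h2=5, slot 4 occupied -> index 9.
Table: [—, 580, 364, —, 196, 240, —, 922, —, 724, 616]

3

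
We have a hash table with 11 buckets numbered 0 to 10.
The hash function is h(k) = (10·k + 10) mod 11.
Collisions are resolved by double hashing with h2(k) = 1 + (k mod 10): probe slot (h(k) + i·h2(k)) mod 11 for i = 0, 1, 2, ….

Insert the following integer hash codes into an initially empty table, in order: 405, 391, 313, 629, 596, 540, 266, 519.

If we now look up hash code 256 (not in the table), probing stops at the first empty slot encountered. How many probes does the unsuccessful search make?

2

Insert 405: h=1, slot 1 empty => index 1.
Insert 391: h=4, slot 4 empty => index 4.
Insert 313: h=5, slot 5 empty => index 5.
Insert 629: h=8, slot 8 empty => index 8.
Insert 596: h=8, h2=7, slots 8,4 occupied => index 0.
Insert 540: h=9, slot 9 empty => index 9.
Insert 266: h=8, h2=7, slots 8,4,0 occupied => index 7.
Insert 519: h=8, h2=10, slots 8,7 occupied => index 6.
Table: [596, 405, —, —, 391, 313, 519, 266, 629, 540, —]
Lookup 256: h=7, h2=7, probe 7,3 → slot 3 empty, not found.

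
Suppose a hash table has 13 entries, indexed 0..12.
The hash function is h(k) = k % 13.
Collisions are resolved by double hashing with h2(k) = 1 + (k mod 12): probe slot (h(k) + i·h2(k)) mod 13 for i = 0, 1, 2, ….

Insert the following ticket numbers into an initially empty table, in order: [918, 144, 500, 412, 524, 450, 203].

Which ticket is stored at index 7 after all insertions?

203

Insert 918: h=8, slot 8 empty => index 8.
Insert 144: h=1, slot 1 empty => index 1.
Insert 500: h=6, slot 6 empty => index 6.
Insert 412: h=9, slot 9 empty => index 9.
Insert 524: h=4, slot 4 empty => index 4.
Insert 450: h=8, h2=7, slot 8 occupied => index 2.
Insert 203: h=8, h2=12, slot 8 occupied => index 7.
Table: [_, 144, 450, _, 524, _, 500, 203, 918, 412, _, _, _]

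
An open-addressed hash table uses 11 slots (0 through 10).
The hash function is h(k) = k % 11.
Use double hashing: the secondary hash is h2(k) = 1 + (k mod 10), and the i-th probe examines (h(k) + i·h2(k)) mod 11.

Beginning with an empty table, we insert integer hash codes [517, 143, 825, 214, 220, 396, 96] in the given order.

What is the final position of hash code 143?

Insert 517: h=0, slot 0 empty -> index 0.
Insert 143: h=0, h2=4, slot 0 occupied -> index 4.
Insert 825: h=0, h2=6, slot 0 occupied -> index 6.
Insert 214: h=5, slot 5 empty -> index 5.
Insert 220: h=0, h2=1, slot 0 occupied -> index 1.
Insert 396: h=0, h2=7, slot 0 occupied -> index 7.
Insert 96: h=8, slot 8 empty -> index 8.
Table: [517, 220, -, -, 143, 214, 825, 396, 96, -, -]

4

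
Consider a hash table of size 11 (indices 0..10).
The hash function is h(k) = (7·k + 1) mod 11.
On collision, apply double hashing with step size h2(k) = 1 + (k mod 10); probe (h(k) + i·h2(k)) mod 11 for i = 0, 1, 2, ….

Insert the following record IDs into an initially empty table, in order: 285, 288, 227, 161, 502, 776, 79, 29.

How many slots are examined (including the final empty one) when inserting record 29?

5

285 hashes to 5; slot 5 is free -> place at 5.
288 hashes to 4; slot 4 is free -> place at 4.
227 hashes to 6; slot 6 is free -> place at 6.
161 hashes to 6, h2=2; 6 taken -> place at 8.
502 hashes to 6, h2=3; 6 taken -> place at 9.
776 hashes to 10; slot 10 is free -> place at 10.
79 hashes to 4, h2=10; 4 taken -> place at 3.
29 hashes to 6, h2=10; 6,5,4,3 taken -> place at 2.
Table: [., ., 29, 79, 288, 285, 227, ., 161, 502, 776]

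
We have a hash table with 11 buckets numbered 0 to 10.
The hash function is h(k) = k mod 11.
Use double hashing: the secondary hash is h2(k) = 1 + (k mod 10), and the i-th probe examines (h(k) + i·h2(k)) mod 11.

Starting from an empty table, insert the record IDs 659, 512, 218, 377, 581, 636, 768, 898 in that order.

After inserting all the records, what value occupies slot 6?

512

Insert 659: h=10, slot 10 empty → index 10.
Insert 512: h=6, slot 6 empty → index 6.
Insert 218: h=9, slot 9 empty → index 9.
Insert 377: h=3, slot 3 empty → index 3.
Insert 581: h=9, h2=2, slot 9 occupied → index 0.
Insert 636: h=9, h2=7, slot 9 occupied → index 5.
Insert 768: h=9, h2=9, slot 9 occupied → index 7.
Insert 898: h=7, h2=9, slots 7,5,3 occupied → index 1.
Table: [581, 898, ., 377, ., 636, 512, 768, ., 218, 659]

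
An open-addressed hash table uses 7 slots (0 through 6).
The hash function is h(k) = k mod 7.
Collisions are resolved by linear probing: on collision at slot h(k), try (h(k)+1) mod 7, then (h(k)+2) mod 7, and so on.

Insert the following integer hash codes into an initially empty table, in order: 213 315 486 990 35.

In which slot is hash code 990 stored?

213 hashes to 3; slot 3 is free → place at 3.
315 hashes to 0; slot 0 is free → place at 0.
486 hashes to 3; 3 taken → place at 4.
990 hashes to 3; 3,4 taken → place at 5.
35 hashes to 0; 0 taken → place at 1.
Table: [315, 35, -, 213, 486, 990, -]

5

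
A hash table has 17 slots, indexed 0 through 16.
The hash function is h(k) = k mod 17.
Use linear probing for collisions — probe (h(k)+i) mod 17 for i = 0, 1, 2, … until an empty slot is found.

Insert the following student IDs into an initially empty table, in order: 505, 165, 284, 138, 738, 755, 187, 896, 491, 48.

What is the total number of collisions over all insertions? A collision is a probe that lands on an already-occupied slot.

505 hashes to 12; slot 12 is free -> place at 12.
165 hashes to 12; 12 taken -> place at 13.
284 hashes to 12; 12,13 taken -> place at 14.
138 hashes to 2; slot 2 is free -> place at 2.
738 hashes to 7; slot 7 is free -> place at 7.
755 hashes to 7; 7 taken -> place at 8.
187 hashes to 0; slot 0 is free -> place at 0.
896 hashes to 12; 12,13,14 taken -> place at 15.
491 hashes to 15; 15 taken -> place at 16.
48 hashes to 14; 14,15,16,0 taken -> place at 1.
Table: [187, 48, 138, ., ., ., ., 738, 755, ., ., ., 505, 165, 284, 896, 491]

12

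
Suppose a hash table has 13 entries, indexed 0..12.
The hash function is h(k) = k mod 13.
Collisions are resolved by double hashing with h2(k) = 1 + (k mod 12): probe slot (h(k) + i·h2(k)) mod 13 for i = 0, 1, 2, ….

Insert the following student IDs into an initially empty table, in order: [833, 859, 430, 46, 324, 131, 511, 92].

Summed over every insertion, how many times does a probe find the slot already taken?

7

Insert 833: h=1, slot 1 empty → index 1.
Insert 859: h=1, h2=8, slot 1 occupied → index 9.
Insert 430: h=1, h2=11, slot 1 occupied → index 12.
Insert 46: h=7, slot 7 empty → index 7.
Insert 324: h=12, h2=1, slot 12 occupied → index 0.
Insert 131: h=1, h2=12, slots 1,0,12 occupied → index 11.
Insert 511: h=4, slot 4 empty → index 4.
Insert 92: h=1, h2=9, slot 1 occupied → index 10.
Table: [324, 833, -, -, 511, -, -, 46, -, 859, 92, 131, 430]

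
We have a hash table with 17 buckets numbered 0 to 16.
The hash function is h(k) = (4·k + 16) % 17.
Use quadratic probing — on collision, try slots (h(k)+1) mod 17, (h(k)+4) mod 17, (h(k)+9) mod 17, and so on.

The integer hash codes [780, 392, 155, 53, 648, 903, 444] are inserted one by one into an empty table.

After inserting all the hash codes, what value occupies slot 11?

53

780 hashes to 8; slot 8 is free → place at 8.
392 hashes to 3; slot 3 is free → place at 3.
155 hashes to 7; slot 7 is free → place at 7.
53 hashes to 7; 7,8 taken → place at 11.
648 hashes to 7; 7,8,11 taken → place at 16.
903 hashes to 7; 7,8,11,16 taken → place at 6.
444 hashes to 7; 7,8,11,16,6 taken → place at 15.
Table: [∅, ∅, ∅, 392, ∅, ∅, 903, 155, 780, ∅, ∅, 53, ∅, ∅, ∅, 444, 648]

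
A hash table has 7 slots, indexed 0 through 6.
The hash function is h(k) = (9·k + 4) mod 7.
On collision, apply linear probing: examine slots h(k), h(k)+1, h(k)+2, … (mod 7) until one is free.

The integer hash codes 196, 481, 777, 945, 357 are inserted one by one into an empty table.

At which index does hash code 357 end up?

196 hashes to 4; slot 4 is free => place at 4.
481 hashes to 0; slot 0 is free => place at 0.
777 hashes to 4; 4 taken => place at 5.
945 hashes to 4; 4,5 taken => place at 6.
357 hashes to 4; 4,5,6,0 taken => place at 1.
Table: [481, 357, ∅, ∅, 196, 777, 945]

1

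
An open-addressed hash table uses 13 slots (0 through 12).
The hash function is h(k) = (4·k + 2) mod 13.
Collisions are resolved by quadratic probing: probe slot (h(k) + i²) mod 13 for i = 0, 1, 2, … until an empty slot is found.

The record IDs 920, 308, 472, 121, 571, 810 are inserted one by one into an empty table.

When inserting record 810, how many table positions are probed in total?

3

920: h=3 → slot 3
308: h=12 → slot 12
472: h=5 → slot 5
121: h=5, probe 5,6 → slot 6
571: h=11 → slot 11
810: h=5, probe 5,6,9 → slot 9
Table: [_, _, _, 920, _, 472, 121, _, _, 810, _, 571, 308]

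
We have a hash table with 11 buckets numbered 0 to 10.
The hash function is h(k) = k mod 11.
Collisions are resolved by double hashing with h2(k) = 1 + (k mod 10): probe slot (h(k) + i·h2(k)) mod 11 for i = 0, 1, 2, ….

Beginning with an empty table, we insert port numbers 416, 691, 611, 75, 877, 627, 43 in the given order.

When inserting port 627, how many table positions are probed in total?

416: h=9 -> slot 9
691: h=9, h2=2, probe 9,0 -> slot 0
611: h=6 -> slot 6
75: h=9, h2=6, probe 9,4 -> slot 4
877: h=8 -> slot 8
627: h=0, h2=8, probe 0,8,5 -> slot 5
43: h=10 -> slot 10
Table: [691, ∅, ∅, ∅, 75, 627, 611, ∅, 877, 416, 43]

3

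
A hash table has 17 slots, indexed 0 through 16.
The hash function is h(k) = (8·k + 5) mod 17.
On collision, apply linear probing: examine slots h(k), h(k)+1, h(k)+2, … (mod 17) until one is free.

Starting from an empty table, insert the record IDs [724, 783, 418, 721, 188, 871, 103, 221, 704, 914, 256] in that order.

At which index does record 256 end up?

724 hashes to 0; slot 0 is free -> place at 0.
783 hashes to 13; slot 13 is free -> place at 13.
418 hashes to 0; 0 taken -> place at 1.
721 hashes to 10; slot 10 is free -> place at 10.
188 hashes to 13; 13 taken -> place at 14.
871 hashes to 3; slot 3 is free -> place at 3.
103 hashes to 13; 13,14 taken -> place at 15.
221 hashes to 5; slot 5 is free -> place at 5.
704 hashes to 10; 10 taken -> place at 11.
914 hashes to 7; slot 7 is free -> place at 7.
256 hashes to 13; 13,14,15 taken -> place at 16.
Table: [724, 418, -, 871, -, 221, -, 914, -, -, 721, 704, -, 783, 188, 103, 256]

16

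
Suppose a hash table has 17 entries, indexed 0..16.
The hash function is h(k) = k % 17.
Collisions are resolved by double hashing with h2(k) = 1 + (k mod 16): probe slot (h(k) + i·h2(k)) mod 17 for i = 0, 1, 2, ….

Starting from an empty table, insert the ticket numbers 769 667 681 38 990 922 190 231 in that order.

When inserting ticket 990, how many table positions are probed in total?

2

Insert 769: h=4, slot 4 empty => index 4.
Insert 667: h=4, h2=12, slot 4 occupied => index 16.
Insert 681: h=1, slot 1 empty => index 1.
Insert 38: h=4, h2=7, slot 4 occupied => index 11.
Insert 990: h=4, h2=15, slot 4 occupied => index 2.
Insert 922: h=4, h2=11, slot 4 occupied => index 15.
Insert 190: h=3, slot 3 empty => index 3.
Insert 231: h=10, slot 10 empty => index 10.
Table: [-, 681, 990, 190, 769, -, -, -, -, -, 231, 38, -, -, -, 922, 667]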